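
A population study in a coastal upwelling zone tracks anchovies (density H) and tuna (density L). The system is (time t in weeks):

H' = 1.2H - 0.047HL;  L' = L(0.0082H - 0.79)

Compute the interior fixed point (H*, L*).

Set dL/dt = 0 with L > 0: 0.0082H - 0.79 = 0, so H* = 0.79/0.0082 = 96.3.
Set dH/dt = 0 with H > 0: 1.2 - 0.047L = 0, so L* = 1.2/0.047 = 25.5.

H* ≈ 96.3, L* ≈ 25.5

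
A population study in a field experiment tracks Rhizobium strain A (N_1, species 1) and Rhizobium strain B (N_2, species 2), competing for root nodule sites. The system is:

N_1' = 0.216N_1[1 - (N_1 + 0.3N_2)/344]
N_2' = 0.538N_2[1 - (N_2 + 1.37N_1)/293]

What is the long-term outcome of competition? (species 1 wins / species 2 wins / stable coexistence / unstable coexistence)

Compare the nullcline intercepts: K1/α12 = 344/0.3 = 1150 > K2 = 293; K2/α21 = 293/1.37 = 214 < K1 = 344.
Since the inequalities point opposite ways, species 1 can invade but species 2 cannot.

species 1 excludes species 2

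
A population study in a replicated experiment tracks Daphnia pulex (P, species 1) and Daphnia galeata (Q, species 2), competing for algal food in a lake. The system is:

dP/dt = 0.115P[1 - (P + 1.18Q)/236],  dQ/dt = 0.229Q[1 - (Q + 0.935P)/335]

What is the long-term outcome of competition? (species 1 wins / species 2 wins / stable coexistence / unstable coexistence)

species 2 excludes species 1

Compare the nullcline intercepts: K1/α12 = 236/1.18 = 200 < K2 = 335; K2/α21 = 335/0.935 = 358 > K1 = 236.
Since the inequalities point opposite ways, species 2 can invade but species 1 cannot.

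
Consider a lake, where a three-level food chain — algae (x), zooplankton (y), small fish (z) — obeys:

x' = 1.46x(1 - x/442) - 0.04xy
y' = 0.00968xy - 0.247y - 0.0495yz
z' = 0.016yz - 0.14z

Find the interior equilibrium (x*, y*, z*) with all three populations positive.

From dz/dt = 0: 0.016y* = 0.14, so y* = 8.75.
From dx/dt = 0: 1.46(1 - x*/442) = 0.04·8.75, giving x* = 442·(1 - 0.24) = 336.
From dy/dt = 0: 0.00968·336 - 0.247 = 0.0495z*, so z* = 3.01/0.0495 = 60.7.

x* ≈ 336, y* ≈ 8.75, z* ≈ 60.7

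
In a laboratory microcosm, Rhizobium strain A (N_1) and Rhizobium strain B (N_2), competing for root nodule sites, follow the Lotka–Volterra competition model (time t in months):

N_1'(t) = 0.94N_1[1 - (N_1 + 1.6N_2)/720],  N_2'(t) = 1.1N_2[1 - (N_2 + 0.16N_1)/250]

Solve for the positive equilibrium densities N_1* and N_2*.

N_1* ≈ 430, N_2* ≈ 181

Setting both brackets to zero gives the nullclines N_1 + 1.6N_2 = 720 and 0.16N_1 + N_2 = 250.
Substituting N_2 = 250 - 0.16N_1 into the first: N_1(1 - 1.6·0.16) = 720 - 1.6·250.
So N_1* = 320/0.744 = 430, and then N_2* = 250 - 0.16·430 = 181.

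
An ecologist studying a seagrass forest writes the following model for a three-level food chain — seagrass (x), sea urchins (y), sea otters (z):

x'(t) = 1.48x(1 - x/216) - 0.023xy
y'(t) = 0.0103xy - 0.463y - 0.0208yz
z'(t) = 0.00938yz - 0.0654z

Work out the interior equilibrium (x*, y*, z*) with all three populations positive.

From dz/dt = 0: 0.00938y* = 0.0654, so y* = 6.97.
From dx/dt = 0: 1.48(1 - x*/216) = 0.023·6.97, giving x* = 216·(1 - 0.108) = 193.
From dy/dt = 0: 0.0103·193 - 0.463 = 0.0208z*, so z* = 1.52/0.0208 = 73.1.

x* ≈ 193, y* ≈ 6.97, z* ≈ 73.1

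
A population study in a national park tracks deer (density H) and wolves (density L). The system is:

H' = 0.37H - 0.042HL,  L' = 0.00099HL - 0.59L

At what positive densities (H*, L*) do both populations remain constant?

Set dL/dt = 0 with L > 0: 0.00099H - 0.59 = 0, so H* = 0.59/0.00099 = 596.
Set dH/dt = 0 with H > 0: 0.37 - 0.042L = 0, so L* = 0.37/0.042 = 8.81.

H* ≈ 596, L* ≈ 8.81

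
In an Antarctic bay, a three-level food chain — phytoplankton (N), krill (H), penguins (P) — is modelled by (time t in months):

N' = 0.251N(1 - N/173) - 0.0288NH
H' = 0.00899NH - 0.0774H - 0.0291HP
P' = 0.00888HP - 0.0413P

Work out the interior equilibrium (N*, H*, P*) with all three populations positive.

From dP/dt = 0: 0.00888H* = 0.0413, so H* = 4.65.
From dN/dt = 0: 0.251(1 - N*/173) = 0.0288·4.65, giving N* = 173·(1 - 0.534) = 80.7.
From dH/dt = 0: 0.00899·80.7 - 0.0774 = 0.0291P*, so P* = 0.648/0.0291 = 22.3.

N* ≈ 80.7, H* ≈ 4.65, P* ≈ 22.3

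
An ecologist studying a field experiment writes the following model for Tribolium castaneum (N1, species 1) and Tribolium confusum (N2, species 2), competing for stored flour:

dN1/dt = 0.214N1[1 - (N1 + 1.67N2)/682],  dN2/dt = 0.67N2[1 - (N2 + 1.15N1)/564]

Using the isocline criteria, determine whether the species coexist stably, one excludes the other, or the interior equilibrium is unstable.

unstable coexistence (outcome depends on initial conditions)

Compare the nullcline intercepts: K1/α12 = 682/1.67 = 408 < K2 = 564; K2/α21 = 564/1.15 = 490 < K1 = 682.
Since both are reversed, neither can invade when rare; the interior point is a saddle.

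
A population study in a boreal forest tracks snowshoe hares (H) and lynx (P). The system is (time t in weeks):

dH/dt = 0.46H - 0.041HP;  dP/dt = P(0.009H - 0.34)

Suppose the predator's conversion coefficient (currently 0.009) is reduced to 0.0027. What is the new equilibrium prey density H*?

H* ≈ 126

At the interior fixed point, setting dP/dt = 0 with P > 0 fixes H* = (predator death rate)/(HP coefficient) — independent of the other coefficients.
With the change, H* = 0.34/0.0027 = 126; it rises from 37.8.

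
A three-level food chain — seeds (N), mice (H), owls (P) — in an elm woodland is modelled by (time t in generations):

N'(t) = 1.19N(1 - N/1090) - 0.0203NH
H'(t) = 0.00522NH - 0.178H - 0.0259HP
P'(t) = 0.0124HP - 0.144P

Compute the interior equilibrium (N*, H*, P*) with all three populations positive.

From dP/dt = 0: 0.0124H* = 0.144, so H* = 11.6.
From dN/dt = 0: 1.19(1 - N*/1090) = 0.0203·11.6, giving N* = 1090·(1 - 0.198) = 874.
From dH/dt = 0: 0.00522·874 - 0.178 = 0.0259P*, so P* = 4.38/0.0259 = 169.

N* ≈ 874, H* ≈ 11.6, P* ≈ 169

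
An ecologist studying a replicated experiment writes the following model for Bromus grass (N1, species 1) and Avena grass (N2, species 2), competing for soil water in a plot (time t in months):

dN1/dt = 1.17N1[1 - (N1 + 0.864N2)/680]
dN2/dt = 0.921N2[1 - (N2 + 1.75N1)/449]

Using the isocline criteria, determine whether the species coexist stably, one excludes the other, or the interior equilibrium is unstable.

species 1 excludes species 2

Compare the nullcline intercepts: K1/α12 = 680/0.864 = 787 > K2 = 449; K2/α21 = 449/1.75 = 257 < K1 = 680.
Since the inequalities point opposite ways, species 1 can invade but species 2 cannot.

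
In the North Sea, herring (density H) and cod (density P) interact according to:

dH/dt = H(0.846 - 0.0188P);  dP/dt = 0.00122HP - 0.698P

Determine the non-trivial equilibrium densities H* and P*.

Set dP/dt = 0 with P > 0: 0.00122H - 0.698 = 0, so H* = 0.698/0.00122 = 572.
Set dH/dt = 0 with H > 0: 0.846 - 0.0188P = 0, so P* = 0.846/0.0188 = 45.

H* ≈ 572, P* ≈ 45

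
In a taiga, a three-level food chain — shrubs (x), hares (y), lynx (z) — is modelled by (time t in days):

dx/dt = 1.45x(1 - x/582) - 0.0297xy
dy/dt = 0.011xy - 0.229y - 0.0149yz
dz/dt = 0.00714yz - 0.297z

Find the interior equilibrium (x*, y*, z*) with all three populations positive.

From dz/dt = 0: 0.00714y* = 0.297, so y* = 41.6.
From dx/dt = 0: 1.45(1 - x*/582) = 0.0297·41.6, giving x* = 582·(1 - 0.852) = 86.1.
From dy/dt = 0: 0.011·86.1 - 0.229 = 0.0149z*, so z* = 0.718/0.0149 = 48.2.

x* ≈ 86.1, y* ≈ 41.6, z* ≈ 48.2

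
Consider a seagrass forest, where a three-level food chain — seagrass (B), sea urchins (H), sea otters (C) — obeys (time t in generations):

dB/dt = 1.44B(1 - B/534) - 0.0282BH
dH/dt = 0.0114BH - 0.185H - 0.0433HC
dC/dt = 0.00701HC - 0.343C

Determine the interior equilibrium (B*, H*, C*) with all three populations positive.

From dC/dt = 0: 0.00701H* = 0.343, so H* = 48.9.
From dB/dt = 0: 1.44(1 - B*/534) = 0.0282·48.9, giving B* = 534·(1 - 0.958) = 22.3.
From dH/dt = 0: 0.0114·22.3 - 0.185 = 0.0433C*, so C* = 0.0694/0.0433 = 1.6.

B* ≈ 22.3, H* ≈ 48.9, C* ≈ 1.6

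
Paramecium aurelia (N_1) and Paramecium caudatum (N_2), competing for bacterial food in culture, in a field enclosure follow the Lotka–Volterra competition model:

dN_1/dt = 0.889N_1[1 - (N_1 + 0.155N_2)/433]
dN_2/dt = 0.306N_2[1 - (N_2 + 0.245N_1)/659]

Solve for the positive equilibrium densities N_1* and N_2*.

N_1* ≈ 344, N_2* ≈ 575

Setting both brackets to zero gives the nullclines N_1 + 0.155N_2 = 433 and 0.245N_1 + N_2 = 659.
Substituting N_2 = 659 - 0.245N_1 into the first: N_1(1 - 0.155·0.245) = 433 - 0.155·659.
So N_1* = 331/0.962 = 344, and then N_2* = 659 - 0.245·344 = 575.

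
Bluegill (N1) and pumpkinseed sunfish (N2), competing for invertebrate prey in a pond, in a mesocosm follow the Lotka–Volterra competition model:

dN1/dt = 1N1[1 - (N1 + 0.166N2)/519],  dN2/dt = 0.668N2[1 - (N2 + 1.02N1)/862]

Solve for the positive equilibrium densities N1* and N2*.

Setting both brackets to zero gives the nullclines N1 + 0.166N2 = 519 and 1.02N1 + N2 = 862.
Substituting N2 = 862 - 1.02N1 into the first: N1(1 - 0.166·1.02) = 519 - 0.166·862.
So N1* = 376/0.831 = 453, and then N2* = 862 - 1.02·453 = 400.

N1* ≈ 453, N2* ≈ 400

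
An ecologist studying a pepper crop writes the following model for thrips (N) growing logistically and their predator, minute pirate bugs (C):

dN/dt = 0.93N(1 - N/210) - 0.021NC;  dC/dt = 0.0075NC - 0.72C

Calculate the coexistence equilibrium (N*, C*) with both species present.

From dC/dt = 0 with C > 0: 0.0075N* = 0.72, so N* = 96.
Substitute into dN/dt = 0: 0.93(1 - 96/210) = 0.021C*.
The bracket is 0.543, giving C* = 0.505/0.021 = 24.

N* ≈ 96, C* ≈ 24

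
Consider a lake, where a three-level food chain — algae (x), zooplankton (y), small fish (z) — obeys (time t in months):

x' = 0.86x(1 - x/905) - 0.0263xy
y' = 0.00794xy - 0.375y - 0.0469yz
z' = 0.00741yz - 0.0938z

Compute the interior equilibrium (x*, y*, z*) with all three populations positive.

x* ≈ 555, y* ≈ 12.7, z* ≈ 85.9

From dz/dt = 0: 0.00741y* = 0.0938, so y* = 12.7.
From dx/dt = 0: 0.86(1 - x*/905) = 0.0263·12.7, giving x* = 905·(1 - 0.387) = 555.
From dy/dt = 0: 0.00794·555 - 0.375 = 0.0469z*, so z* = 4.03/0.0469 = 85.9.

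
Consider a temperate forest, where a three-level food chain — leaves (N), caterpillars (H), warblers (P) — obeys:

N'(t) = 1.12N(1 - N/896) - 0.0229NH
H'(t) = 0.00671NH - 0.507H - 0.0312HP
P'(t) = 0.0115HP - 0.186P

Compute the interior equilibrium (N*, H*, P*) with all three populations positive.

From dP/dt = 0: 0.0115H* = 0.186, so H* = 16.2.
From dN/dt = 0: 1.12(1 - N*/896) = 0.0229·16.2, giving N* = 896·(1 - 0.331) = 600.
From dH/dt = 0: 0.00671·600 - 0.507 = 0.0312P*, so P* = 3.52/0.0312 = 113.

N* ≈ 600, H* ≈ 16.2, P* ≈ 113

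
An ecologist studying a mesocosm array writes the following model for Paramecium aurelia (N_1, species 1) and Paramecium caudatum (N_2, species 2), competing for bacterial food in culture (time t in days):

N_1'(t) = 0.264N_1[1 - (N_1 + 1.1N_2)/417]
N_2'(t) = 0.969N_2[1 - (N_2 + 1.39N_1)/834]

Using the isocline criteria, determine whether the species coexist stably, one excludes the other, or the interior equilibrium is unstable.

Compare the nullcline intercepts: K1/α12 = 417/1.1 = 379 < K2 = 834; K2/α21 = 834/1.39 = 600 > K1 = 417.
Since the inequalities point opposite ways, species 2 can invade but species 1 cannot.

species 2 excludes species 1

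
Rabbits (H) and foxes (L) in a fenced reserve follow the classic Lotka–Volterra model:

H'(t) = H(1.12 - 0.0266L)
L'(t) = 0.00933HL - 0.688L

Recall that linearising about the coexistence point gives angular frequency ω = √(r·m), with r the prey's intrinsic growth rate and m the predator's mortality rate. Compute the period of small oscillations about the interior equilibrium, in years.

T ≈ 7.16 years

Here r = 1.12 and m = 0.688, so r·m = 0.771.
ω = √0.771 = 0.878 per year, hence T = 2π/ω ≈ 7.16 years.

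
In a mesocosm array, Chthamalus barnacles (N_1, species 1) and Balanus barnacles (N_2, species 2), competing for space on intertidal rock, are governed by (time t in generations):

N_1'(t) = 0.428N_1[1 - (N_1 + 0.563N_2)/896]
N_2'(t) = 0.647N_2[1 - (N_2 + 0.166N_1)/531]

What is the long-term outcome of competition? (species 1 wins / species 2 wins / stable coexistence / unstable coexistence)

Compare the nullcline intercepts: K1/α12 = 896/0.563 = 1590 > K2 = 531; K2/α21 = 531/0.166 = 3200 > K1 = 896.
Since both inequalities hold, each species can invade when rare, so the interior equilibrium is stable.

stable coexistence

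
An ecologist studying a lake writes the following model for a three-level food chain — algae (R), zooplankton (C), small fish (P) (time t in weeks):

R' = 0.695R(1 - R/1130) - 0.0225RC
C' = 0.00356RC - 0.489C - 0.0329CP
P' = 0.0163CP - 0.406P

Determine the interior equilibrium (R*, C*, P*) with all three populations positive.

R* ≈ 219, C* ≈ 24.9, P* ≈ 8.81

From dP/dt = 0: 0.0163C* = 0.406, so C* = 24.9.
From dR/dt = 0: 0.695(1 - R*/1130) = 0.0225·24.9, giving R* = 1130·(1 - 0.806) = 219.
From dC/dt = 0: 0.00356·219 - 0.489 = 0.0329P*, so P* = 0.29/0.0329 = 8.81.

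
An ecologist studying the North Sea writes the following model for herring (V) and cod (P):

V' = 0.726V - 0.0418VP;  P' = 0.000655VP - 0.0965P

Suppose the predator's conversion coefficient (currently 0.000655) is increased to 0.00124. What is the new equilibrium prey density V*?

V* ≈ 77.8

At the interior fixed point, setting dP/dt = 0 with P > 0 fixes V* = (predator death rate)/(VP coefficient) — independent of the other coefficients.
With the change, V* = 0.0965/0.00124 = 77.8; it falls from 147.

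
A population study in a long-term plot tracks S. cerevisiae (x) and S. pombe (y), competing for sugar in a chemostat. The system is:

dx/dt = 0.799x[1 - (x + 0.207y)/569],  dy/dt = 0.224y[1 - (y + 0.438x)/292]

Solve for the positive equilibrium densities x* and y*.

Setting both brackets to zero gives the nullclines x + 0.207y = 569 and 0.438x + y = 292.
Substituting y = 292 - 0.438x into the first: x(1 - 0.207·0.438) = 569 - 0.207·292.
So x* = 509/0.909 = 559, and then y* = 292 - 0.438·559 = 47.

x* ≈ 559, y* ≈ 47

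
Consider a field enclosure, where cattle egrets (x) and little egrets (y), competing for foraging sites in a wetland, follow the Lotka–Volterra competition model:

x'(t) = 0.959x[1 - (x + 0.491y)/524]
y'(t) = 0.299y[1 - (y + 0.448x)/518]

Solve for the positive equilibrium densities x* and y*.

x* ≈ 346, y* ≈ 363

Setting both brackets to zero gives the nullclines x + 0.491y = 524 and 0.448x + y = 518.
Substituting y = 518 - 0.448x into the first: x(1 - 0.491·0.448) = 524 - 0.491·518.
So x* = 270/0.78 = 346, and then y* = 518 - 0.448·346 = 363.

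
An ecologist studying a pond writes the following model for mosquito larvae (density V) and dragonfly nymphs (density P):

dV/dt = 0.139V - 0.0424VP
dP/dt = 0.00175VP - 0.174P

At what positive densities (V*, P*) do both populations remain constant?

Set dP/dt = 0 with P > 0: 0.00175V - 0.174 = 0, so V* = 0.174/0.00175 = 99.4.
Set dV/dt = 0 with V > 0: 0.139 - 0.0424P = 0, so P* = 0.139/0.0424 = 3.28.

V* ≈ 99.4, P* ≈ 3.28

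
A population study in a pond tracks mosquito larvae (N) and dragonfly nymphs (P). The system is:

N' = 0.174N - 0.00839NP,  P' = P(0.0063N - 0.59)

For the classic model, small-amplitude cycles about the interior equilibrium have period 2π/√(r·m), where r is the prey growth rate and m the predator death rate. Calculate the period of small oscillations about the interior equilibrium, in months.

T ≈ 19.6 months

Here r = 0.174 and m = 0.59, so r·m = 0.103.
ω = √0.103 = 0.32 per month, hence T = 2π/ω ≈ 19.6 months.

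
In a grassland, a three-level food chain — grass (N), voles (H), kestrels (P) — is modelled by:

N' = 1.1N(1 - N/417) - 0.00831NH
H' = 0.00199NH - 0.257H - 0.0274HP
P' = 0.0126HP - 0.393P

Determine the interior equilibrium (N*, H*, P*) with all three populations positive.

From dP/dt = 0: 0.0126H* = 0.393, so H* = 31.2.
From dN/dt = 0: 1.1(1 - N*/417) = 0.00831·31.2, giving N* = 417·(1 - 0.236) = 319.
From dH/dt = 0: 0.00199·319 - 0.257 = 0.0274P*, so P* = 0.377/0.0274 = 13.8.

N* ≈ 319, H* ≈ 31.2, P* ≈ 13.8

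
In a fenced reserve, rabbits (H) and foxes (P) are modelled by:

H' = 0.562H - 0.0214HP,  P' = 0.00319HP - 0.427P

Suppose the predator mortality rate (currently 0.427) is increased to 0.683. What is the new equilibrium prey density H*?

H* ≈ 214

At the interior fixed point, setting dP/dt = 0 with P > 0 fixes H* = (predator death rate)/(HP coefficient) — independent of the other coefficients.
With the change, H* = 0.683/0.00319 = 214; it rises from 134.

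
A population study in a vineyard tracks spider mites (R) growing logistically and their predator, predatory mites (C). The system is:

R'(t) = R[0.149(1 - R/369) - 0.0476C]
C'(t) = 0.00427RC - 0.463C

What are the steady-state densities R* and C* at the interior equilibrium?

From dC/dt = 0 with C > 0: 0.00427R* = 0.463, so R* = 108.
Substitute into dR/dt = 0: 0.149(1 - 108/369) = 0.0476C*.
The bracket is 0.706, giving C* = 0.105/0.0476 = 2.21.

R* ≈ 108, C* ≈ 2.21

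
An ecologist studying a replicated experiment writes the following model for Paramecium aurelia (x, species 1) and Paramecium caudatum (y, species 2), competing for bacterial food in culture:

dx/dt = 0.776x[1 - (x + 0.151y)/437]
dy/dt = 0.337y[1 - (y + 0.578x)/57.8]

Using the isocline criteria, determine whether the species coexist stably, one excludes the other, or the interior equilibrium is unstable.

Compare the nullcline intercepts: K1/α12 = 437/0.151 = 2890 > K2 = 57.8; K2/α21 = 57.8/0.578 = 100 < K1 = 437.
Since the inequalities point opposite ways, species 1 can invade but species 2 cannot.

species 1 excludes species 2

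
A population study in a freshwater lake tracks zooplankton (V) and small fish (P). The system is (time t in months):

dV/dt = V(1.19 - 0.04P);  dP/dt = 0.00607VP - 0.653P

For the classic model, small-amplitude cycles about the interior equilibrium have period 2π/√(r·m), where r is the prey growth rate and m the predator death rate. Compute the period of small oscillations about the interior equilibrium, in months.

T ≈ 7.13 months

Here r = 1.19 and m = 0.653, so r·m = 0.777.
ω = √0.777 = 0.882 per month, hence T = 2π/ω ≈ 7.13 months.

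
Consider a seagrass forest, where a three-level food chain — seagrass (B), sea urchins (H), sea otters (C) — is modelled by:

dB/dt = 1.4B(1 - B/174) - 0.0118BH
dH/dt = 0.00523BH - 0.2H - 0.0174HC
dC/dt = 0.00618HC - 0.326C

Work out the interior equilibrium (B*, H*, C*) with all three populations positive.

From dC/dt = 0: 0.00618H* = 0.326, so H* = 52.8.
From dB/dt = 0: 1.4(1 - B*/174) = 0.0118·52.8, giving B* = 174·(1 - 0.445) = 96.6.
From dH/dt = 0: 0.00523·96.6 - 0.2 = 0.0174C*, so C* = 0.305/0.0174 = 17.6.

B* ≈ 96.6, H* ≈ 52.8, C* ≈ 17.6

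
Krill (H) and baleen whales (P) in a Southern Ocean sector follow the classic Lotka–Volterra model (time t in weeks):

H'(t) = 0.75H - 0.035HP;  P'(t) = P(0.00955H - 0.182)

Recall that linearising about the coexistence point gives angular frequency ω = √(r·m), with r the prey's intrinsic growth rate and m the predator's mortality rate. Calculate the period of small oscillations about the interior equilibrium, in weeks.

Here r = 0.75 and m = 0.182, so r·m = 0.137.
ω = √0.137 = 0.369 per week, hence T = 2π/ω ≈ 17 weeks.

T ≈ 17 weeks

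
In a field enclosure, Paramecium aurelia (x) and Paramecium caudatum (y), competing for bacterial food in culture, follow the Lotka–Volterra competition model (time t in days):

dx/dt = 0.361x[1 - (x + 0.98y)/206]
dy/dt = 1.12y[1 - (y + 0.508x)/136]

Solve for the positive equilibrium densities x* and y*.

x* ≈ 145, y* ≈ 62.4

Setting both brackets to zero gives the nullclines x + 0.98y = 206 and 0.508x + y = 136.
Substituting y = 136 - 0.508x into the first: x(1 - 0.98·0.508) = 206 - 0.98·136.
So x* = 72.7/0.502 = 145, and then y* = 136 - 0.508·145 = 62.4.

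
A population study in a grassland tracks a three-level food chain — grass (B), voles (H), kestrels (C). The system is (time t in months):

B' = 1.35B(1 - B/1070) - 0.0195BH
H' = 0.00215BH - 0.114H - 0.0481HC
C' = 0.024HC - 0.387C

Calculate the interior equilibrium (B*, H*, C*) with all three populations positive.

B* ≈ 821, H* ≈ 16.1, C* ≈ 34.3

From dC/dt = 0: 0.024H* = 0.387, so H* = 16.1.
From dB/dt = 0: 1.35(1 - B*/1070) = 0.0195·16.1, giving B* = 1070·(1 - 0.233) = 821.
From dH/dt = 0: 0.00215·821 - 0.114 = 0.0481C*, so C* = 1.65/0.0481 = 34.3.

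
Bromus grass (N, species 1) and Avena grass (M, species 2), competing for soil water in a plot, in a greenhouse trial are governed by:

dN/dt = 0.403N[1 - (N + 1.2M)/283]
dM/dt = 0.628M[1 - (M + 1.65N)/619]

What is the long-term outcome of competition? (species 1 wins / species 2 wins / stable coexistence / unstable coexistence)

Compare the nullcline intercepts: K1/α12 = 283/1.2 = 236 < K2 = 619; K2/α21 = 619/1.65 = 375 > K1 = 283.
Since the inequalities point opposite ways, species 2 can invade but species 1 cannot.

species 2 excludes species 1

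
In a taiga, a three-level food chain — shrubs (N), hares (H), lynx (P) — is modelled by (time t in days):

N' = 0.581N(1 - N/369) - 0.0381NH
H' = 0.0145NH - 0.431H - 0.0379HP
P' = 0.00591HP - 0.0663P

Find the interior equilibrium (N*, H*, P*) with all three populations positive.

N* ≈ 97.5, H* ≈ 11.2, P* ≈ 25.9

From dP/dt = 0: 0.00591H* = 0.0663, so H* = 11.2.
From dN/dt = 0: 0.581(1 - N*/369) = 0.0381·11.2, giving N* = 369·(1 - 0.736) = 97.5.
From dH/dt = 0: 0.0145·97.5 - 0.431 = 0.0379P*, so P* = 0.983/0.0379 = 25.9.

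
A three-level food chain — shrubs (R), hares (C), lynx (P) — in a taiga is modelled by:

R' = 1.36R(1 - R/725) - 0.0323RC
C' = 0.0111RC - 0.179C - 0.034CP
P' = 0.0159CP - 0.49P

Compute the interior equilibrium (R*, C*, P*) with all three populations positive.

From dP/dt = 0: 0.0159C* = 0.49, so C* = 30.8.
From dR/dt = 0: 1.36(1 - R*/725) = 0.0323·30.8, giving R* = 725·(1 - 0.732) = 194.
From dC/dt = 0: 0.0111·194 - 0.179 = 0.034P*, so P* = 1.98/0.034 = 58.2.

R* ≈ 194, C* ≈ 30.8, P* ≈ 58.2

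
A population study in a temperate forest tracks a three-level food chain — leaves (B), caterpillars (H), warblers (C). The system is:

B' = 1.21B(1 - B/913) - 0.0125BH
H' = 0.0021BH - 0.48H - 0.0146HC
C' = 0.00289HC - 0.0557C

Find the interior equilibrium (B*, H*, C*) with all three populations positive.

B* ≈ 731, H* ≈ 19.3, C* ≈ 72.3

From dC/dt = 0: 0.00289H* = 0.0557, so H* = 19.3.
From dB/dt = 0: 1.21(1 - B*/913) = 0.0125·19.3, giving B* = 913·(1 - 0.199) = 731.
From dH/dt = 0: 0.0021·731 - 0.48 = 0.0146C*, so C* = 1.06/0.0146 = 72.3.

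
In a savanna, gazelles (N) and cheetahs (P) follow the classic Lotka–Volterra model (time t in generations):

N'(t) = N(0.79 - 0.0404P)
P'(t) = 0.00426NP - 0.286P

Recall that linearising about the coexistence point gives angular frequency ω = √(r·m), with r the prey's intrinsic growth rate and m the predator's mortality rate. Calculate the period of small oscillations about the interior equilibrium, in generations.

Here r = 0.79 and m = 0.286, so r·m = 0.226.
ω = √0.226 = 0.475 per generation, hence T = 2π/ω ≈ 13.2 generations.

T ≈ 13.2 generations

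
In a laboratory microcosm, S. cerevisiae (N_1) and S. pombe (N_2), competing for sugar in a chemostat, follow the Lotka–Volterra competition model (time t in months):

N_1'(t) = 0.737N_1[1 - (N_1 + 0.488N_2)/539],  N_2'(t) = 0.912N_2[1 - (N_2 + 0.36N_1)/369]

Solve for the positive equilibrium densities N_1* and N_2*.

N_1* ≈ 435, N_2* ≈ 212

Setting both brackets to zero gives the nullclines N_1 + 0.488N_2 = 539 and 0.36N_1 + N_2 = 369.
Substituting N_2 = 369 - 0.36N_1 into the first: N_1(1 - 0.488·0.36) = 539 - 0.488·369.
So N_1* = 359/0.824 = 435, and then N_2* = 369 - 0.36·435 = 212.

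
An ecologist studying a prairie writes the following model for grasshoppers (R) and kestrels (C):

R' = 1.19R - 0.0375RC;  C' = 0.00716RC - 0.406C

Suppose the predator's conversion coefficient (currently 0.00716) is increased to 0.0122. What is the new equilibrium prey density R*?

At the interior fixed point, setting dC/dt = 0 with C > 0 fixes R* = (predator death rate)/(RC coefficient) — independent of the other coefficients.
With the change, R* = 0.406/0.0122 = 33.3; it falls from 56.7.

R* ≈ 33.3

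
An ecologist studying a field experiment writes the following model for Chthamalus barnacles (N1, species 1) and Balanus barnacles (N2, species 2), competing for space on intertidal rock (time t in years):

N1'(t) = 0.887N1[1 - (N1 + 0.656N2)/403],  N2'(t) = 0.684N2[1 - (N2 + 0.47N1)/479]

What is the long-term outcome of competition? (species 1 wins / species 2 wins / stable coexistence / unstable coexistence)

Compare the nullcline intercepts: K1/α12 = 403/0.656 = 614 > K2 = 479; K2/α21 = 479/0.47 = 1020 > K1 = 403.
Since both inequalities hold, each species can invade when rare, so the interior equilibrium is stable.

stable coexistence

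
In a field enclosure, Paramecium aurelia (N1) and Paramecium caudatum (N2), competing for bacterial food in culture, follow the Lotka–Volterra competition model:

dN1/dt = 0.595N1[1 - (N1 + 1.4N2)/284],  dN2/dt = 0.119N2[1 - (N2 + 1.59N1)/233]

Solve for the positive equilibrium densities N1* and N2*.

N1* ≈ 34.4, N2* ≈ 178

Setting both brackets to zero gives the nullclines N1 + 1.4N2 = 284 and 1.59N1 + N2 = 233.
Substituting N2 = 233 - 1.59N1 into the first: N1(1 - 1.4·1.59) = 284 - 1.4·233.
So N1* = -42.2/-1.23 = 34.4, and then N2* = 233 - 1.59·34.4 = 178.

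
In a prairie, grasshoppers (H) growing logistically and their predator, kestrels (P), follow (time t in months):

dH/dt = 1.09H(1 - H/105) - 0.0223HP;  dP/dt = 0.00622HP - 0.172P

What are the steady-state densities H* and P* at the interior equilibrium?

From dP/dt = 0 with P > 0: 0.00622H* = 0.172, so H* = 27.7.
Substitute into dH/dt = 0: 1.09(1 - 27.7/105) = 0.0223P*.
The bracket is 0.737, giving P* = 0.803/0.0223 = 36.

H* ≈ 27.7, P* ≈ 36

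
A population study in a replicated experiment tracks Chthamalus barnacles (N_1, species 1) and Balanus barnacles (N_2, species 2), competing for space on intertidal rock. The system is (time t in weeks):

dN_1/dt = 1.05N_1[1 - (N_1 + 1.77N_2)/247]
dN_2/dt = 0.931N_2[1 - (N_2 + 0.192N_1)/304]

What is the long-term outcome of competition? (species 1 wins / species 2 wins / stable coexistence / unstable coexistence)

species 2 excludes species 1

Compare the nullcline intercepts: K1/α12 = 247/1.77 = 140 < K2 = 304; K2/α21 = 304/0.192 = 1580 > K1 = 247.
Since the inequalities point opposite ways, species 2 can invade but species 1 cannot.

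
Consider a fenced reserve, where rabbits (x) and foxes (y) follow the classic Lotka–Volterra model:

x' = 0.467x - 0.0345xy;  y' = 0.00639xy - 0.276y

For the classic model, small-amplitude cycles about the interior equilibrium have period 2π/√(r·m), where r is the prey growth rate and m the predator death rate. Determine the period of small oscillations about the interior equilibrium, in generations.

Here r = 0.467 and m = 0.276, so r·m = 0.129.
ω = √0.129 = 0.359 per generation, hence T = 2π/ω ≈ 17.5 generations.

T ≈ 17.5 generations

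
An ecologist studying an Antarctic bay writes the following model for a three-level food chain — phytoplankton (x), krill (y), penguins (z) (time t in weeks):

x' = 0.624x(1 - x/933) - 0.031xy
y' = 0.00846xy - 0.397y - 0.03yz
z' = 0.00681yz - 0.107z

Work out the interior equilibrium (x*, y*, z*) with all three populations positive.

From dz/dt = 0: 0.00681y* = 0.107, so y* = 15.7.
From dx/dt = 0: 0.624(1 - x*/933) = 0.031·15.7, giving x* = 933·(1 - 0.781) = 205.
From dy/dt = 0: 0.00846·205 - 0.397 = 0.03z*, so z* = 1.33/0.03 = 44.5.

x* ≈ 205, y* ≈ 15.7, z* ≈ 44.5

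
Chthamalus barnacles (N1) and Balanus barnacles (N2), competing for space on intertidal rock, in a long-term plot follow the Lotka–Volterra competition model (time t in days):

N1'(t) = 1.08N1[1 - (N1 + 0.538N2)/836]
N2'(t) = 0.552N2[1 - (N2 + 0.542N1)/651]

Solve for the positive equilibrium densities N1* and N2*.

N1* ≈ 686, N2* ≈ 279

Setting both brackets to zero gives the nullclines N1 + 0.538N2 = 836 and 0.542N1 + N2 = 651.
Substituting N2 = 651 - 0.542N1 into the first: N1(1 - 0.538·0.542) = 836 - 0.538·651.
So N1* = 486/0.708 = 686, and then N2* = 651 - 0.542·686 = 279.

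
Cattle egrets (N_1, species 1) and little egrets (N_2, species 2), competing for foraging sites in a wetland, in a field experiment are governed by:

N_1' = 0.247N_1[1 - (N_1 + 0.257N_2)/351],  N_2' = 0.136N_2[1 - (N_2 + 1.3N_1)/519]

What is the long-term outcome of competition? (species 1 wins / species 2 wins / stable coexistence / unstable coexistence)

stable coexistence

Compare the nullcline intercepts: K1/α12 = 351/0.257 = 1370 > K2 = 519; K2/α21 = 519/1.3 = 399 > K1 = 351.
Since both inequalities hold, each species can invade when rare, so the interior equilibrium is stable.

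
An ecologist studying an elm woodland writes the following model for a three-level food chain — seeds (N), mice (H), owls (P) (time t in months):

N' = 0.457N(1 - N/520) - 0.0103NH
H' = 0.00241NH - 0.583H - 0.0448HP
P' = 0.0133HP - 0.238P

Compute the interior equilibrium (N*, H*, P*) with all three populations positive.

From dP/dt = 0: 0.0133H* = 0.238, so H* = 17.9.
From dN/dt = 0: 0.457(1 - N*/520) = 0.0103·17.9, giving N* = 520·(1 - 0.403) = 310.
From dH/dt = 0: 0.00241·310 - 0.583 = 0.0448P*, so P* = 0.165/0.0448 = 3.68.

N* ≈ 310, H* ≈ 17.9, P* ≈ 3.68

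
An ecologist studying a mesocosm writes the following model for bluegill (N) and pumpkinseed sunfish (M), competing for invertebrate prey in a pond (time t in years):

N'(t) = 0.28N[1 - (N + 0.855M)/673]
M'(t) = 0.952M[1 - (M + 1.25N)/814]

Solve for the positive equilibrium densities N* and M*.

N* ≈ 334, M* ≈ 396

Setting both brackets to zero gives the nullclines N + 0.855M = 673 and 1.25N + M = 814.
Substituting M = 814 - 1.25N into the first: N(1 - 0.855·1.25) = 673 - 0.855·814.
So N* = -23/-0.0688 = 334, and then M* = 814 - 1.25·334 = 396.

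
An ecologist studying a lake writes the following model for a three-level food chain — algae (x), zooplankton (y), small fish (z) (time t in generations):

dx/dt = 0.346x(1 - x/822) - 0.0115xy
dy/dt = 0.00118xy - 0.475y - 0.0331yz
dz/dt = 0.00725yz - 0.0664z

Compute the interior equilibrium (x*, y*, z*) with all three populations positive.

From dz/dt = 0: 0.00725y* = 0.0664, so y* = 9.16.
From dx/dt = 0: 0.346(1 - x*/822) = 0.0115·9.16, giving x* = 822·(1 - 0.304) = 572.
From dy/dt = 0: 0.00118·572 - 0.475 = 0.0331z*, so z* = 0.2/0.0331 = 6.03.

x* ≈ 572, y* ≈ 9.16, z* ≈ 6.03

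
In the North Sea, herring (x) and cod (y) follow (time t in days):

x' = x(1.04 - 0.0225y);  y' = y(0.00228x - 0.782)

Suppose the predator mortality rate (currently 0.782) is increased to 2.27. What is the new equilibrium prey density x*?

At the interior fixed point, setting dy/dt = 0 with y > 0 fixes x* = (predator death rate)/(xy coefficient) — independent of the other coefficients.
With the change, x* = 2.27/0.00228 = 996; it rises from 343.

x* ≈ 996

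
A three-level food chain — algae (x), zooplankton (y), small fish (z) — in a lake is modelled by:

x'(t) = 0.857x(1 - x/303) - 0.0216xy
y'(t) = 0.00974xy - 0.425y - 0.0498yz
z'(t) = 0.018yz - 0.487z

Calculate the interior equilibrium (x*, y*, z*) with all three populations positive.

x* ≈ 96.4, y* ≈ 27.1, z* ≈ 10.3

From dz/dt = 0: 0.018y* = 0.487, so y* = 27.1.
From dx/dt = 0: 0.857(1 - x*/303) = 0.0216·27.1, giving x* = 303·(1 - 0.682) = 96.4.
From dy/dt = 0: 0.00974·96.4 - 0.425 = 0.0498z*, so z* = 0.514/0.0498 = 10.3.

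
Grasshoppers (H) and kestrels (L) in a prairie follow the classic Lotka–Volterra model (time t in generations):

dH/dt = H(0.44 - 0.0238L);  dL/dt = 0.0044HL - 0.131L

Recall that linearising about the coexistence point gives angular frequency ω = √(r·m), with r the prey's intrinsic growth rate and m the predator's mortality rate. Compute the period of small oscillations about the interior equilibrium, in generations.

Here r = 0.44 and m = 0.131, so r·m = 0.0576.
ω = √0.0576 = 0.24 per generation, hence T = 2π/ω ≈ 26.2 generations.

T ≈ 26.2 generations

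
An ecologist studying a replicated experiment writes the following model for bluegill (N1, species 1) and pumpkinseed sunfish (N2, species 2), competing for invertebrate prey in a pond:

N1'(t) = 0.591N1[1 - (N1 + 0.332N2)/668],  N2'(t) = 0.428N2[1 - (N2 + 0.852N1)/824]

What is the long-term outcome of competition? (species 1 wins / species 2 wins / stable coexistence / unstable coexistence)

stable coexistence

Compare the nullcline intercepts: K1/α12 = 668/0.332 = 2010 > K2 = 824; K2/α21 = 824/0.852 = 967 > K1 = 668.
Since both inequalities hold, each species can invade when rare, so the interior equilibrium is stable.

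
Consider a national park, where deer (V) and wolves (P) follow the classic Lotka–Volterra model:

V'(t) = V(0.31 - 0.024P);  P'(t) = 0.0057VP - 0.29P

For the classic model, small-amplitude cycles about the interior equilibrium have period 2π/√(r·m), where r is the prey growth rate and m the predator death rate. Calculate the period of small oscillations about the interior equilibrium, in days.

T ≈ 21 days

Here r = 0.31 and m = 0.29, so r·m = 0.0899.
ω = √0.0899 = 0.3 per day, hence T = 2π/ω ≈ 21 days.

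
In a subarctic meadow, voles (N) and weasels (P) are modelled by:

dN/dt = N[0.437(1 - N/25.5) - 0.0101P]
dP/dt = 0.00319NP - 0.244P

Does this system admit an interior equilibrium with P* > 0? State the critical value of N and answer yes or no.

The predator equation gives dP/dt > 0 only when N > 0.244/0.00319 = 76.5.
Without the predator, N → K = 25.5. Since 25.5 < 76.5, the predator cannot invade.

Threshold N = 76.5; K < 76.5, so no, the predator goes extinct.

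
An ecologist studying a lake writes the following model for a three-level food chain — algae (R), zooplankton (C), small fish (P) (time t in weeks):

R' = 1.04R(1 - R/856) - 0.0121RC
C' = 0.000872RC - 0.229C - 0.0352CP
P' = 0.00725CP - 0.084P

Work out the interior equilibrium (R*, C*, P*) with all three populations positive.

R* ≈ 741, C* ≈ 11.6, P* ≈ 11.8

From dP/dt = 0: 0.00725C* = 0.084, so C* = 11.6.
From dR/dt = 0: 1.04(1 - R*/856) = 0.0121·11.6, giving R* = 856·(1 - 0.135) = 741.
From dC/dt = 0: 0.000872·741 - 0.229 = 0.0352P*, so P* = 0.417/0.0352 = 11.8.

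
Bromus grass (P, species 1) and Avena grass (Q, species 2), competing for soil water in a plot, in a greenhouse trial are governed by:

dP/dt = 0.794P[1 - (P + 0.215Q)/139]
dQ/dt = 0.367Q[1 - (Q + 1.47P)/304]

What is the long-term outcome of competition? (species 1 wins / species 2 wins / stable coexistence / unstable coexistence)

Compare the nullcline intercepts: K1/α12 = 139/0.215 = 647 > K2 = 304; K2/α21 = 304/1.47 = 207 > K1 = 139.
Since both inequalities hold, each species can invade when rare, so the interior equilibrium is stable.

stable coexistence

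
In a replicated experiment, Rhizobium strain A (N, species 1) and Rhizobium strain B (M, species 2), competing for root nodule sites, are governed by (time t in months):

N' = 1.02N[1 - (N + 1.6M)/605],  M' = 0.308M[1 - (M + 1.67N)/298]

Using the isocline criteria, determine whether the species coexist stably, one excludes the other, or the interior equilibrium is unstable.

Compare the nullcline intercepts: K1/α12 = 605/1.6 = 378 > K2 = 298; K2/α21 = 298/1.67 = 178 < K1 = 605.
Since the inequalities point opposite ways, species 1 can invade but species 2 cannot.

species 1 excludes species 2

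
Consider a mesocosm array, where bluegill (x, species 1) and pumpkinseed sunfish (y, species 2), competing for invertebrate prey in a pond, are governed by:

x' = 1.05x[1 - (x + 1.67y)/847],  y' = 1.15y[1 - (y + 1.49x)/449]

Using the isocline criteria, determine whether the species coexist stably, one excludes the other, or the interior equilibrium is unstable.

species 1 excludes species 2

Compare the nullcline intercepts: K1/α12 = 847/1.67 = 507 > K2 = 449; K2/α21 = 449/1.49 = 301 < K1 = 847.
Since the inequalities point opposite ways, species 1 can invade but species 2 cannot.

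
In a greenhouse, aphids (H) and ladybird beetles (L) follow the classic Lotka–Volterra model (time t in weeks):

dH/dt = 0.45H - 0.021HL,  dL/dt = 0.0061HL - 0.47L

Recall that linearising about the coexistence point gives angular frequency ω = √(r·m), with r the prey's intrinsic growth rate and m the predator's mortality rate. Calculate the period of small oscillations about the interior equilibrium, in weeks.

Here r = 0.45 and m = 0.47, so r·m = 0.211.
ω = √0.211 = 0.46 per week, hence T = 2π/ω ≈ 13.7 weeks.

T ≈ 13.7 weeks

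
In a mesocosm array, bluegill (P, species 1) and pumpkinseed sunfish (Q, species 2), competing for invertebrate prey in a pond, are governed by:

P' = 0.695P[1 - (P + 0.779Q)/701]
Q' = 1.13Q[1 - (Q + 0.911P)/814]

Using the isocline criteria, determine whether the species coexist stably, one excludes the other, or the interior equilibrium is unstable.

Compare the nullcline intercepts: K1/α12 = 701/0.779 = 900 > K2 = 814; K2/α21 = 814/0.911 = 894 > K1 = 701.
Since both inequalities hold, each species can invade when rare, so the interior equilibrium is stable.

stable coexistence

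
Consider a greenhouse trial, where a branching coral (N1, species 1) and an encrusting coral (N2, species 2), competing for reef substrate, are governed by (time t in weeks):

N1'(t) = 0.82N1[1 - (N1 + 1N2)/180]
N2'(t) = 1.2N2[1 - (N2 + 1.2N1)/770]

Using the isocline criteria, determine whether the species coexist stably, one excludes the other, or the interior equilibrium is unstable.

species 2 excludes species 1

Compare the nullcline intercepts: K1/α12 = 180/1 = 180 < K2 = 770; K2/α21 = 770/1.2 = 642 > K1 = 180.
Since the inequalities point opposite ways, species 2 can invade but species 1 cannot.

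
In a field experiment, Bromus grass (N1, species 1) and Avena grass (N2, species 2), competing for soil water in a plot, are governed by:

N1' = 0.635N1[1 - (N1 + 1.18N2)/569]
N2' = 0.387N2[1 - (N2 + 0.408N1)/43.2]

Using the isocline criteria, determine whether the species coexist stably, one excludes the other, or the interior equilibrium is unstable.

Compare the nullcline intercepts: K1/α12 = 569/1.18 = 482 > K2 = 43.2; K2/α21 = 43.2/0.408 = 106 < K1 = 569.
Since the inequalities point opposite ways, species 1 can invade but species 2 cannot.

species 1 excludes species 2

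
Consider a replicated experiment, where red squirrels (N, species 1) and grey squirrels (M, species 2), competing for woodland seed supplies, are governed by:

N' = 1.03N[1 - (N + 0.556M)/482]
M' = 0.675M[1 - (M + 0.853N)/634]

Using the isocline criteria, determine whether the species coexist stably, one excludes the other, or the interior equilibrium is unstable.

Compare the nullcline intercepts: K1/α12 = 482/0.556 = 867 > K2 = 634; K2/α21 = 634/0.853 = 743 > K1 = 482.
Since both inequalities hold, each species can invade when rare, so the interior equilibrium is stable.

stable coexistence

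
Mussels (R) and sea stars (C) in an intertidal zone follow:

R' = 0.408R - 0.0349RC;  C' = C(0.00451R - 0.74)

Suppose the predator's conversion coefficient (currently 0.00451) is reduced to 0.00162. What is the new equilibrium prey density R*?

At the interior fixed point, setting dC/dt = 0 with C > 0 fixes R* = (predator death rate)/(RC coefficient) — independent of the other coefficients.
With the change, R* = 0.74/0.00162 = 457; it rises from 164.

R* ≈ 457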